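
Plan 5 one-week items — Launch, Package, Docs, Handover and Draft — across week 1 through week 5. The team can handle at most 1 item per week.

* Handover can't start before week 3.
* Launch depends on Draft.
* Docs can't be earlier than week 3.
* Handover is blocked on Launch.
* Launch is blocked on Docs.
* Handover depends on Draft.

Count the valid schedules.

Enumerating: Package=week 2, Launch=week 4, Docs=week 3, Draft=week 1, Handover=week 5 | Launch -> week 4; Docs -> week 3; Handover -> week 5; Package -> week 1; Draft -> week 2.

2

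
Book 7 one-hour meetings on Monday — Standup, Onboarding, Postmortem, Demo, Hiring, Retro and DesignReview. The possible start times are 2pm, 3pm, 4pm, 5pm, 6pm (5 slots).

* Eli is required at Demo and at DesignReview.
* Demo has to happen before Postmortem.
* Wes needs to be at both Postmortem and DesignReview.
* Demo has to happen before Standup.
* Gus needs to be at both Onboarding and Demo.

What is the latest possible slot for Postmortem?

Precedence pushes Postmortem to at least 3pm.
Postmortem at 6pm is achievable: DesignReview -> 3pm, Postmortem -> 6pm, Demo -> 2pm, Standup -> 3pm, Retro -> 2pm, Hiring -> 2pm, Onboarding -> 3pm.

6pm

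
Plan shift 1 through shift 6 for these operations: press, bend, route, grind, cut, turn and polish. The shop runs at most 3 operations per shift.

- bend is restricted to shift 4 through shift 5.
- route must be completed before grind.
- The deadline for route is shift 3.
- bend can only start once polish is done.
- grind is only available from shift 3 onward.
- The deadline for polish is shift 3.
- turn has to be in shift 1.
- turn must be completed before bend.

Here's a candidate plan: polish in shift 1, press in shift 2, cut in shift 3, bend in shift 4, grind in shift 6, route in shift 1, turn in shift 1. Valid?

bend is restricted to shift 4 through shift 5 — holds.
grind is only available from shift 3 onward — holds.
bend can only start once polish is done — holds.
route must be completed before grind — holds.
The deadline for route is shift 3 — holds.
The deadline for polish is shift 3 — holds.
turn must be completed before bend — holds.
The shop runs at most 3 operations per shift — holds.
turn has to be in shift 1 — holds.

Valid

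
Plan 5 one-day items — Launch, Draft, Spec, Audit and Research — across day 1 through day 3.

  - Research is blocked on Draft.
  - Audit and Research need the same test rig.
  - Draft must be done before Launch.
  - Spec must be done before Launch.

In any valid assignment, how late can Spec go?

day 2

Downstream work caps Spec at day 2.
Spec at day 2 is achievable: Research in day 2, Audit in day 1, Draft in day 1, Spec in day 2, Launch in day 3.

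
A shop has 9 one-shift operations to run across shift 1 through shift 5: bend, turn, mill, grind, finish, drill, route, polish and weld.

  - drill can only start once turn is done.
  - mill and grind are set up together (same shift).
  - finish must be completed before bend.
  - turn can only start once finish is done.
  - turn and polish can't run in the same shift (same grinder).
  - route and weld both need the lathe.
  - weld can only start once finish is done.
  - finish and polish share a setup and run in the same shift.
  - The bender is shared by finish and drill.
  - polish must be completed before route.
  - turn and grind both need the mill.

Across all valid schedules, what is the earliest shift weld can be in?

shift 2

Precedence pushes weld to at least shift 2.
weld at shift 2 is achievable: mill in shift 1; weld in shift 2; polish in shift 1; route in shift 3; turn in shift 2; grind in shift 1; finish in shift 1; bend in shift 2; drill in shift 3.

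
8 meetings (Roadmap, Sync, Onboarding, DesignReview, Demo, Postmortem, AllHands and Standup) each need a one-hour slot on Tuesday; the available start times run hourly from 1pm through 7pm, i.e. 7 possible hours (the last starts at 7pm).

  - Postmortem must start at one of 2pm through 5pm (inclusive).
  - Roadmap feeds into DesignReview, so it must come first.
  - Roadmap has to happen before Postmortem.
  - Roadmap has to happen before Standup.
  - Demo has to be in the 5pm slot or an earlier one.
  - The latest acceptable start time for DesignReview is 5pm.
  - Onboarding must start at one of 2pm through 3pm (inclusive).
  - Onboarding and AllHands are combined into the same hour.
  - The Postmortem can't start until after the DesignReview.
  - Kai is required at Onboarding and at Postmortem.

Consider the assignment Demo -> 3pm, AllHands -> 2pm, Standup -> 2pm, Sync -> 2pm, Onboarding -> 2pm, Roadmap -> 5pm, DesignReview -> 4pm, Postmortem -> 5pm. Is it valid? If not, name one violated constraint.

Onboarding must start at one of 2pm through 3pm (inclusive) — holds.
Onboarding and AllHands are combined into the same hour — holds.
The Postmortem can't start until after the DesignReview — holds.
Demo has to be in the 5pm slot or an earlier one — holds.
Roadmap has to happen before Standup — violated.
Postmortem must start at one of 2pm through 5pm (inclusive) — holds.
The latest acceptable start time for DesignReview is 5pm — holds.
Roadmap feeds into DesignReview, so it must come first — violated.
Roadmap has to happen before Postmortem — violated.
Kai is required at Onboarding and at Postmortem — holds.

No. Roadmap has to happen before Standup is not satisfied.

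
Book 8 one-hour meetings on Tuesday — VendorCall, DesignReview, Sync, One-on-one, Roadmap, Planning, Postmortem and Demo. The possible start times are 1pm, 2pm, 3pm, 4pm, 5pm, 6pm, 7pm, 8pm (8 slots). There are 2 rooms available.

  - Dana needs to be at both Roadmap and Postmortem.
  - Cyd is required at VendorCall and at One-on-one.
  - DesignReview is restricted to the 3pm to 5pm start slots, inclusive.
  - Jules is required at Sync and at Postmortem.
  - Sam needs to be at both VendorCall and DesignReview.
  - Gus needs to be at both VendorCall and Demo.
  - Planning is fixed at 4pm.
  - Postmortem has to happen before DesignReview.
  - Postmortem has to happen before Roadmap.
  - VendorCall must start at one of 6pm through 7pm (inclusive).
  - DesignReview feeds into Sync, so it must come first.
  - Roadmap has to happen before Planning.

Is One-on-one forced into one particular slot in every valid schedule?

One-on-one can be 1pm (e.g. One-on-one -> 1pm, Demo -> 2pm, Roadmap -> 2pm, DesignReview -> 3pm, Sync -> 4pm, VendorCall -> 6pm, Planning -> 4pm, Postmortem -> 1pm) or 2pm (e.g. DesignReview in 3pm; VendorCall in 6pm; One-on-one in 2pm; Postmortem in 1pm; Planning in 4pm; Demo in 1pm; Roadmap in 2pm; Sync in 4pm).

No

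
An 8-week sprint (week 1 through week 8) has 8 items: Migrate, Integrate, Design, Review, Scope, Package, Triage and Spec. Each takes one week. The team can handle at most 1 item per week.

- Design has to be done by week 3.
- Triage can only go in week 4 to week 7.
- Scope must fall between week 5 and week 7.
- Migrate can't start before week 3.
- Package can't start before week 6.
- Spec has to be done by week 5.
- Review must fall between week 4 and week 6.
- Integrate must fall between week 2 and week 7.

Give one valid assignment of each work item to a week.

Triage in week 7; Review in week 4; Migrate in week 8; Integrate in week 3; Design in week 1; Spec in week 2; Scope in week 5; Package in week 6

Checking: Package=week 6 in [week 6,week 8]; Review=week 4 in [week 4,week 6]; Scope=week 5 in [week 5,week 7]; Spec=week 2 in [week 1,week 5]; Triage=week 7 in [week 4,week 7]; Integrate=week 3 in [week 2,week 7]; Migrate=week 8 in [week 3,week 8]; Design=week 1 in [week 1,week 3]; max 1 per week (cap 1).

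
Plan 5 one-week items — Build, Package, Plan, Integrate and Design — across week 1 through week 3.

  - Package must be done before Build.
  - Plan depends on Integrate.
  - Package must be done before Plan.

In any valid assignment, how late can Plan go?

week 3

Precedence pushes Plan to at least week 2.
Plan at week 3 is achievable: Plan in week 3; Build in week 2; Integrate in week 1; Design in week 1; Package in week 1.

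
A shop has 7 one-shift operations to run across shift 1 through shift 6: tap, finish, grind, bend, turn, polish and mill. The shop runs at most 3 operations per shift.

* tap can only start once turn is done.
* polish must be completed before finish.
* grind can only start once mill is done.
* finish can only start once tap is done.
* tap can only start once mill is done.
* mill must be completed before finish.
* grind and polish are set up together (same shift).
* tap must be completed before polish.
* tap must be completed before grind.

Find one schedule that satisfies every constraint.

grind=shift 3; turn=shift 1; polish=shift 3; bend=shift 1; tap=shift 2; mill=shift 1; finish=shift 4

Checking: turn(shift 1) before tap(shift 2); tap(shift 2) before grind(shift 3); mill(shift 1) before tap(shift 2); polish(shift 3) before finish(shift 4); mill(shift 1) before finish(shift 4); tap(shift 2) before polish(shift 3); tap(shift 2) before finish(shift 4); mill(shift 1) before grind(shift 3); grind = polish = shift 3; max 3 per shift (cap 3).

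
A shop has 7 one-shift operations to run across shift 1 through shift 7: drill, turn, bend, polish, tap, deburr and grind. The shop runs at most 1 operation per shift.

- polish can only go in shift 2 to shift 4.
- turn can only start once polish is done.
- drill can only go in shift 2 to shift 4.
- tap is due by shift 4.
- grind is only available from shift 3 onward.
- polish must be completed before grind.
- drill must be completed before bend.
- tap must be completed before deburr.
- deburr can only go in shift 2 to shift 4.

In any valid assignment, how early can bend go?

shift 5

Precedence pushes bend to at least shift 3.
bend at shift 5 is achievable: bend in shift 5; deburr in shift 4; tap in shift 1; turn in shift 7; drill in shift 3; grind in shift 6; polish in shift 2.
Nothing earlier works — the capacity limit rule out every shift before shift 5.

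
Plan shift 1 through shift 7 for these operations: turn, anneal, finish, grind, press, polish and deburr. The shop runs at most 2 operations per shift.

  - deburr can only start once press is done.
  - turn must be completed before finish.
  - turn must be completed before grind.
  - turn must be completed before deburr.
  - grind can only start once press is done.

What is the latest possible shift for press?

shift 6

Downstream work caps press at shift 6.
press at shift 6 is achievable: turn -> shift 1, polish -> shift 2, grind -> shift 7, finish -> shift 2, press -> shift 6, deburr -> shift 7, anneal -> shift 1.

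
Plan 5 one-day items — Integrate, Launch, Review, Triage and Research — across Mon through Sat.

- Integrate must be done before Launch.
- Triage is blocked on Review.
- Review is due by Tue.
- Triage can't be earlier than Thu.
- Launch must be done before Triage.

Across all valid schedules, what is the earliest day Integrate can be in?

Mon

Downstream work caps Integrate at Thu.
Integrate at Mon is achievable: Research -> Mon; Launch -> Tue; Review -> Mon; Integrate -> Mon; Triage -> Thu.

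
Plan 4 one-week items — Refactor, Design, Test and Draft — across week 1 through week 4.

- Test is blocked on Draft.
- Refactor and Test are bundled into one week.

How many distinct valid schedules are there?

Splitting on Refactor: it can be week 2 (4), week 3 (8), week 4 (12). Listing each branch's schedules as (Design, Test, Draft) by week number:
Refactor=week 2: (1,2,1) (2,2,1) (3,2,1) (4,2,1) — 4.
Refactor=week 3: (1,3,1) (1,3,2) (2,3,1) (2,3,2) (3,3,1) (3,3,2) (4,3,1) (4,3,2) — 8.
Refactor=week 4: (1,4,1) (1,4,2) (1,4,3) (2,4,1) (2,4,2) (2,4,3) (3,4,1) (3,4,2) (3,4,3) (4,4,1) (4,4,2) (4,4,3) — 12.
Summing: 4 + 8 + 12 = 24.

24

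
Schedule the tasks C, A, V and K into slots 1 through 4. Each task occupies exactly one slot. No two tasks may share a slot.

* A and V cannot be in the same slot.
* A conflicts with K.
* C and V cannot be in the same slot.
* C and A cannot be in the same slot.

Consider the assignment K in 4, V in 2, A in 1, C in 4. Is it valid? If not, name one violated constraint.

Invalid. No two tasks may share a slot.

C and V cannot be in the same slot — holds.
C and A cannot be in the same slot — holds.
No two tasks may share a slot — violated.
A and V cannot be in the same slot — holds.
A conflicts with K — holds.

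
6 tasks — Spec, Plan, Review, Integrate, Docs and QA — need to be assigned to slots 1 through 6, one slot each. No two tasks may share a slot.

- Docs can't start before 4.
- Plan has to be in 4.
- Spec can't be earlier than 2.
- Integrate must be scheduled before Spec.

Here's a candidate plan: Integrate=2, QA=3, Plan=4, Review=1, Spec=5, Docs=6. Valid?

Plan has to be in 4 — holds.
Integrate must be scheduled before Spec — holds.
Spec can't be earlier than 2 — holds.
No two tasks may share a slot — holds.
Docs can't start before 4 — holds.

Valid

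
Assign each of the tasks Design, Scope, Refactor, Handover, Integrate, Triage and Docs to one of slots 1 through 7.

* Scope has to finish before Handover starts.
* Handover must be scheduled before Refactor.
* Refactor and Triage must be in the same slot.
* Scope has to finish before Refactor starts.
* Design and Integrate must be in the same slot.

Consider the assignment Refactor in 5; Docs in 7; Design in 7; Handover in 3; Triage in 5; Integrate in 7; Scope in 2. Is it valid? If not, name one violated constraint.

Valid

Handover must be scheduled before Refactor — holds.
Scope has to finish before Handover starts — holds.
Design and Integrate must be in the same slot — holds.
Refactor and Triage must be in the same slot — holds.
Scope has to finish before Refactor starts — holds.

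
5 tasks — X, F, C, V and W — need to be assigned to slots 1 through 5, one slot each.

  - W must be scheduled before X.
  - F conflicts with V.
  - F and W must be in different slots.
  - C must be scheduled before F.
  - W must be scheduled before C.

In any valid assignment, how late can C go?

Precedence pushes C to at least 2; downstream work caps C at 4.
C at 4 is achievable: W in 1; C in 4; F in 5; V in 1; X in 2.

4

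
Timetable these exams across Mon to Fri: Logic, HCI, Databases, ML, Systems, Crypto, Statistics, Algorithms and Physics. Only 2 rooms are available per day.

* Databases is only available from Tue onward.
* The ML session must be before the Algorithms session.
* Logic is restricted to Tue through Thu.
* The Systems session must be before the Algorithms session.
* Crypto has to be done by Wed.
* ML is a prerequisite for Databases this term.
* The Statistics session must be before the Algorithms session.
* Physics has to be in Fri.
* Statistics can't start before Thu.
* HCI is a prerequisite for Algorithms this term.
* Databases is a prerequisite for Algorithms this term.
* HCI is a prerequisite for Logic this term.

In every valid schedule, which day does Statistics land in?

Statistics is available from Thu; downstream work caps Statistics at Thu.
So Statistics is pinned to Thu.

Thu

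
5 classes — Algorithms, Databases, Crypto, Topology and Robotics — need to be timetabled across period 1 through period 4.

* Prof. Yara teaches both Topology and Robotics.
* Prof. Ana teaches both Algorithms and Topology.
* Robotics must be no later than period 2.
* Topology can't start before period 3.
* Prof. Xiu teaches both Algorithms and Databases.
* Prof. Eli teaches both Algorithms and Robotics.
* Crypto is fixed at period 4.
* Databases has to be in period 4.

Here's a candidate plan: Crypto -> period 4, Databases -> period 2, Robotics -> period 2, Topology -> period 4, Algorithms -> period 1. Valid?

Prof. Eli teaches both Algorithms and Robotics — holds.
Prof. Xiu teaches both Algorithms and Databases — holds.
Topology can't start before period 3 — holds.
Robotics must be no later than period 2 — holds.
Prof. Yara teaches both Topology and Robotics — holds.
Prof. Ana teaches both Algorithms and Topology — holds.
Crypto is fixed at period 4 — holds.
Databases has to be in period 4 — violated.

Invalid. Databases has to be in period 4.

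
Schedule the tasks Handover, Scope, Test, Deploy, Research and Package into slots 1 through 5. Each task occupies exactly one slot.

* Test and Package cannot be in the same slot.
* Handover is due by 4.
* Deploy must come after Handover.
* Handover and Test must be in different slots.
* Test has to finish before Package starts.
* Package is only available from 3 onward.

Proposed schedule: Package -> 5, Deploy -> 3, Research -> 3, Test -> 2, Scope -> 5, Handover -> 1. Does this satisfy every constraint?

Handover is due by 4 — holds.
Package is only available from 3 onward — holds.
Handover and Test must be in different slots — holds.
Test has to finish before Package starts — holds.
Deploy must come after Handover — holds.
Test and Package cannot be in the same slot — holds.

Valid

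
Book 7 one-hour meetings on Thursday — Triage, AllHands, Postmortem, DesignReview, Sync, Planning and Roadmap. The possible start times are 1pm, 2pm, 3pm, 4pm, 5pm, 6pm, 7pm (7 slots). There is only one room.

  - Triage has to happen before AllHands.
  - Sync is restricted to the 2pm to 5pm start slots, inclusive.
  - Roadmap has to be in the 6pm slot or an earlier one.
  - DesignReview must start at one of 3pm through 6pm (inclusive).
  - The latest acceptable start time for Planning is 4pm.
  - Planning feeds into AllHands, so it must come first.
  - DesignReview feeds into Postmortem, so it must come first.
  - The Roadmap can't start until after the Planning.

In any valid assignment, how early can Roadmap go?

Precedence pushes Roadmap to at least 2pm; Roadmap's own window allows nothing later than 6pm.
Roadmap at 2pm is achievable: Planning -> 1pm, Postmortem -> 7pm, Sync -> 4pm, Roadmap -> 2pm, Triage -> 5pm, AllHands -> 6pm, DesignReview -> 3pm.

2pm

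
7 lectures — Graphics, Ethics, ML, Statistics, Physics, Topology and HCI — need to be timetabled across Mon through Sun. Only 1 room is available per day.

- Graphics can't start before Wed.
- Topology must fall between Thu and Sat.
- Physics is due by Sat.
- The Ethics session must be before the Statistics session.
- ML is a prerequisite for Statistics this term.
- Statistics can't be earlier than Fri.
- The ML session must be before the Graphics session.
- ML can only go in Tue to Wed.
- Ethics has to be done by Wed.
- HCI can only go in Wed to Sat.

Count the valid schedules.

56

Splitting on Graphics: it can be Wed (6), Thu (10), Fri (10), Sat (10), Sun (20). Listing each branch's schedules as (Ethics, ML, Statistics, Physics, Topology, HCI):
Graphics=Wed: (Mon,Tue,Sun,Thu,Fri,Sat) (Mon,Tue,Sun,Thu,Sat,Fri) (Mon,Tue,Sun,Fri,Thu,Sat) (Mon,Tue,Sun,Fri,Sat,Thu) (Mon,Tue,Sun,Sat,Thu,Fri) (Mon,Tue,Sun,Sat,Fri,Thu) — 6.
Graphics=Thu: (Mon,Tue,Sun,Wed,Fri,Sat) (Mon,Tue,Sun,Wed,Sat,Fri) (Mon,Tue,Sun,Fri,Sat,Wed) (Mon,Tue,Sun,Sat,Fri,Wed) (Mon,Wed,Sun,Tue,Fri,Sat) (Mon,Wed,Sun,Tue,Sat,Fri) (Tue,Wed,Sun,Mon,Fri,Sat) (Tue,Wed,Sun,Mon,Sat,Fri) (Wed,Tue,Sun,Mon,Fri,Sat) (Wed,Tue,Sun,Mon,Sat,Fri) — 10.
Graphics=Fri: (Mon,Tue,Sun,Wed,Thu,Sat) (Mon,Tue,Sun,Wed,Sat,Thu) (Mon,Tue,Sun,Thu,Sat,Wed) (Mon,Tue,Sun,Sat,Thu,Wed) (Mon,Wed,Sun,Tue,Thu,Sat) (Mon,Wed,Sun,Tue,Sat,Thu) (Tue,Wed,Sun,Mon,Thu,Sat) (Tue,Wed,Sun,Mon,Sat,Thu) (Wed,Tue,Sun,Mon,Thu,Sat) (Wed,Tue,Sun,Mon,Sat,Thu) — 10.
Graphics=Sat: (Mon,Tue,Sun,Wed,Thu,Fri) (Mon,Tue,Sun,Wed,Fri,Thu) (Mon,Tue,Sun,Thu,Fri,Wed) (Mon,Tue,Sun,Fri,Thu,Wed) (Mon,Wed,Sun,Tue,Thu,Fri) (Mon,Wed,Sun,Tue,Fri,Thu) (Tue,Wed,Sun,Mon,Thu,Fri) (Tue,Wed,Sun,Mon,Fri,Thu) (Wed,Tue,Sun,Mon,Thu,Fri) (Wed,Tue,Sun,Mon,Fri,Thu) — 10.
Graphics=Sun: (Mon,Tue,Fri,Wed,Thu,Sat) (Mon,Tue,Fri,Wed,Sat,Thu) (Mon,Tue,Fri,Thu,Sat,Wed) (Mon,Tue,Fri,Sat,Thu,Wed) (Mon,Tue,Sat,Wed,Thu,Fri) (Mon,Tue,Sat,Wed,Fri,Thu) (Mon,Tue,Sat,Thu,Fri,Wed) (Mon,Tue,Sat,Fri,Thu,Wed) (Mon,Wed,Fri,Tue,Thu,Sat) (Mon,Wed,Fri,Tue,Sat,Thu) (Mon,Wed,Sat,Tue,Thu,Fri) (Mon,Wed,Sat,Tue,Fri,Thu) (Tue,Wed,Fri,Mon,Thu,Sat) (Tue,Wed,Fri,Mon,Sat,Thu) (Tue,Wed,Sat,Mon,Thu,Fri) (Tue,Wed,Sat,Mon,Fri,Thu) (Wed,Tue,Fri,Mon,Thu,Sat) (Wed,Tue,Fri,Mon,Sat,Thu) (Wed,Tue,Sat,Mon,Thu,Fri) (Wed,Tue,Sat,Mon,Fri,Thu) — 20.
Summing: 6 + 10 + 10 + 10 + 20 = 56.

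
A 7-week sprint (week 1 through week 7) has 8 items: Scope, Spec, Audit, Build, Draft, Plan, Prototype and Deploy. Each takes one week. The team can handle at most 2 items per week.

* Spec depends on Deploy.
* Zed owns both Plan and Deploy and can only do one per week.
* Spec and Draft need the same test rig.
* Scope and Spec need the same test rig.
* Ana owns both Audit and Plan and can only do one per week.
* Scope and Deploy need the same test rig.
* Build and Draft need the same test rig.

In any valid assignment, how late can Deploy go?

Downstream work caps Deploy at week 6.
Deploy at week 6 is achievable: Draft=week 3; Deploy=week 6; Audit=week 1; Prototype=week 3; Scope=week 1; Build=week 2; Spec=week 7; Plan=week 2.

week 6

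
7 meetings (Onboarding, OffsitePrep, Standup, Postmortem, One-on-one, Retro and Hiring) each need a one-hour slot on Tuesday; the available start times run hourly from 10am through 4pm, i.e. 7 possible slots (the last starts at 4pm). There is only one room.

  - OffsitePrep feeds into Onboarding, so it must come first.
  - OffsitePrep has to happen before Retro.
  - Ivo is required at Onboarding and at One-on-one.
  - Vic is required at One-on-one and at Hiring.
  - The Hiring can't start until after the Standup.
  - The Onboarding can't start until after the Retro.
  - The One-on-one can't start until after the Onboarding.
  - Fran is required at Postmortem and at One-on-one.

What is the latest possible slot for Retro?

Precedence pushes Retro to at least 11am; downstream work caps Retro at 2pm.
Retro at 2pm is achievable: Onboarding=3pm, Retro=2pm, Hiring=12pm, One-on-one=4pm, Postmortem=1pm, Standup=11am, OffsitePrep=10am.

2pm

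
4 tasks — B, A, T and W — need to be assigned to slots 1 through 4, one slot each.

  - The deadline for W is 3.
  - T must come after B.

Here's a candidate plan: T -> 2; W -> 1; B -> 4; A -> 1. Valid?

No. T must come after B is not satisfied.

T must come after B — violated.
The deadline for W is 3 — holds.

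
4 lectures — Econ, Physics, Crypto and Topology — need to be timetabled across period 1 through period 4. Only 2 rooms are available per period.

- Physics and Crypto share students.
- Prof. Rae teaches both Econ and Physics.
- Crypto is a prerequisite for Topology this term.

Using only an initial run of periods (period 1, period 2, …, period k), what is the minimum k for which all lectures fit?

The precedence chain requires at least 2 distinct periods.
With at most 2 per period and 4 lectures, at least 2 periods are needed.
2 works (last occupied period: period 2): for example Physics in period 2, Crypto in period 1, Econ in period 1, Topology in period 2.

2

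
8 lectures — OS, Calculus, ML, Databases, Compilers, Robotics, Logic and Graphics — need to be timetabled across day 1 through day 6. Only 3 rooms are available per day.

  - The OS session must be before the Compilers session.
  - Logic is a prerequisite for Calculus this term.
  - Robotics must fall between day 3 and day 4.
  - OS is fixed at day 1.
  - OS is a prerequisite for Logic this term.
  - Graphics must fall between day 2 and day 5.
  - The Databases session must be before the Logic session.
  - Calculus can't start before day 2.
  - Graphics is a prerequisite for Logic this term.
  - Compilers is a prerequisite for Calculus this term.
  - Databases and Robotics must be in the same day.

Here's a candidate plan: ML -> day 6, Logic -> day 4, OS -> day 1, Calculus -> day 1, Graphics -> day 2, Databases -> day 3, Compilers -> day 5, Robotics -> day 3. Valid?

No — it violates: Calculus can't start before day 2

Compilers is a prerequisite for Calculus this term — violated.
Calculus can't start before day 2 — violated.
The OS session must be before the Compilers session — holds.
OS is a prerequisite for Logic this term — holds.
OS is fixed at day 1 — holds.
Robotics must fall between day 3 and day 4 — holds.
Only 3 rooms are available per day — holds.
The Databases session must be before the Logic session — holds.
Graphics must fall between day 2 and day 5 — holds.
Graphics is a prerequisite for Logic this term — holds.
Databases and Robotics must be in the same day — holds.
Logic is a prerequisite for Calculus this term — violated.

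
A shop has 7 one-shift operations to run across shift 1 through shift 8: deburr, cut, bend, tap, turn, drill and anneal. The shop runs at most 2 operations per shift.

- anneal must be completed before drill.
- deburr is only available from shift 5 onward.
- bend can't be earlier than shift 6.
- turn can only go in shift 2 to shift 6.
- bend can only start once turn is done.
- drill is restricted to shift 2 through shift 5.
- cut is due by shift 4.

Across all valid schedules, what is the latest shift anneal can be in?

shift 4

Downstream work caps anneal at shift 4.
anneal at shift 4 is achievable: deburr=shift 5, bend=shift 6, drill=shift 5, anneal=shift 4, tap=shift 1, cut=shift 1, turn=shift 2.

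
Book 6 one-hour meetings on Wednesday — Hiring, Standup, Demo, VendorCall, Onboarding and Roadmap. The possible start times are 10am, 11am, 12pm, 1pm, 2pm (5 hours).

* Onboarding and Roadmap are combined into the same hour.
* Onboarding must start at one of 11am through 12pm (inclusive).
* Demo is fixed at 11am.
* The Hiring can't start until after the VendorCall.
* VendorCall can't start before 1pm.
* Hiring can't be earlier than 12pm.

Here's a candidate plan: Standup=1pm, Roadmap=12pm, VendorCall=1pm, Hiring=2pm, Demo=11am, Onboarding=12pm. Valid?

Demo is fixed at 11am — holds.
VendorCall can't start before 1pm — holds.
Onboarding and Roadmap are combined into the same hour — holds.
Onboarding must start at one of 11am through 12pm (inclusive) — holds.
Hiring can't be earlier than 12pm — holds.
The Hiring can't start until after the VendorCall — holds.

Valid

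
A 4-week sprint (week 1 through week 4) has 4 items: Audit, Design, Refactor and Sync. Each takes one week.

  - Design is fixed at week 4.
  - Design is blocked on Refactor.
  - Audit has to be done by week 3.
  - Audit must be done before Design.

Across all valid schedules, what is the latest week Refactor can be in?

week 3

Downstream work caps Refactor at week 3.
Refactor at week 3 is achievable: Audit -> week 1, Design -> week 4, Refactor -> week 3, Sync -> week 1.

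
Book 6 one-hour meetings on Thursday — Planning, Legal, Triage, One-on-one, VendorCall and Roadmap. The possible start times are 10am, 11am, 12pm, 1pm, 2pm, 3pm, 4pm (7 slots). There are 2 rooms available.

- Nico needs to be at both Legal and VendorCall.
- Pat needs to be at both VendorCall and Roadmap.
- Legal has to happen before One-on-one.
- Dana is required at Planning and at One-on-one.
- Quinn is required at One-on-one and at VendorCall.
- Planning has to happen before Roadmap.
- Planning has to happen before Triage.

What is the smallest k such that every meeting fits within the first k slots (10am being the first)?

3

The precedence chain requires at least 2 distinct slots.
With at most 2 per slot and 6 meetings, at least 3 slots are needed.
3 works (last occupied slot: 12pm): for example One-on-one=12pm, Legal=10am, VendorCall=11am, Roadmap=12pm, Triage=11am, Planning=10am.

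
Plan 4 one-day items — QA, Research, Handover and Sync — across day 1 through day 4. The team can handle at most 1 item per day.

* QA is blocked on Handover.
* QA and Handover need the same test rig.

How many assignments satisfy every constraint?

Splitting on QA: it can be day 2 (2), day 3 (4), day 4 (6). Listing each branch's schedules as (Research, Handover, Sync) by day number:
QA=day 2: (3,1,4) (4,1,3) — 2.
QA=day 3: (1,2,4) (2,1,4) (4,1,2) (4,2,1) — 4.
QA=day 4: (1,2,3) (1,3,2) (2,1,3) (2,3,1) (3,1,2) (3,2,1) — 6.
Summing: 2 + 4 + 6 = 12.

12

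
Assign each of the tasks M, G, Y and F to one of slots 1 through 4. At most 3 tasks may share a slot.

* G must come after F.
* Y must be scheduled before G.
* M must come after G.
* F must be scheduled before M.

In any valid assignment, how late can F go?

2

Downstream work caps F at 2.
F at 2 is achievable: Y=1; M=4; F=2; G=3.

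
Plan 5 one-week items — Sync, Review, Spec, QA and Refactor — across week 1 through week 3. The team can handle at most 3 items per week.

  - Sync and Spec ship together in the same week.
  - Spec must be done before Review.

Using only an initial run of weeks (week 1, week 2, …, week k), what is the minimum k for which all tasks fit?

2

The precedence chain requires at least 2 distinct weeks.
With at most 3 per week and 5 tasks, at least 2 weeks are needed.
2 works (last occupied week: week 2): for example Review=week 2; QA=week 1; Refactor=week 2; Sync=week 1; Spec=week 1.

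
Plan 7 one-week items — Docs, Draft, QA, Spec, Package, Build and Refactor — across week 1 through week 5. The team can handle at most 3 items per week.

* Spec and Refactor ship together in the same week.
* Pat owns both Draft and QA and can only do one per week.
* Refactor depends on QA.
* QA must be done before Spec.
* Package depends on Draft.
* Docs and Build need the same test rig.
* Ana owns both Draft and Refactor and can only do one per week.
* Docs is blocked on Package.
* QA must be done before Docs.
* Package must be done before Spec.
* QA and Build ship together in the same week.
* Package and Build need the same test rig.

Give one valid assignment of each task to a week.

QA in week 1; Docs in week 4; Refactor in week 4; Draft in week 2; Spec in week 4; Package in week 3; Build in week 1

Checking: QA(week 1) before Docs(week 4); Draft(week 2) before Package(week 3); QA(week 1) before Spec(week 4); Package(week 3) before Spec(week 4); QA(week 1) before Refactor(week 4); Package(week 3) before Docs(week 4); Draft(week 2) != Refactor(week 4); Package(week 3) != Build(week 1); Docs(week 4) != Build(week 1); Draft(week 2) != QA(week 1); QA = Build = week 1; Spec = Refactor = week 4; max 3 per week (cap 3).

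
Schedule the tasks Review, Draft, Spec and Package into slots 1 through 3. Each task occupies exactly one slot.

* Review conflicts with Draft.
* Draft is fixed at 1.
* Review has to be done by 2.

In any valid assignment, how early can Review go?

Review's own window allows nothing later than 2.
Review at 2 is achievable: Review=2, Spec=1, Package=1, Draft=1.
Nothing earlier works — the conflict constraints rule out every slot before 2.

2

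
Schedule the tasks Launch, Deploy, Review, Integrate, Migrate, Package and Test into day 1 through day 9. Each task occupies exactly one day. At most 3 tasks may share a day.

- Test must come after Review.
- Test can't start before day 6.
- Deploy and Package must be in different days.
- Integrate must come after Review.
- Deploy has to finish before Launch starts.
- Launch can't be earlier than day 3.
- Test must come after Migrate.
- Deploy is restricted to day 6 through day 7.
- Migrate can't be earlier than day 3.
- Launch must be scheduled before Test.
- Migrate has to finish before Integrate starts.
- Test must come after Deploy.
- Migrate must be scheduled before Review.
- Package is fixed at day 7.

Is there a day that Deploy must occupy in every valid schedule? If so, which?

day 6

Deploy's window is day 6–day 7.
Package is fixed at day 7, and Deploy can't share a day with Package.
So Deploy must be day 6.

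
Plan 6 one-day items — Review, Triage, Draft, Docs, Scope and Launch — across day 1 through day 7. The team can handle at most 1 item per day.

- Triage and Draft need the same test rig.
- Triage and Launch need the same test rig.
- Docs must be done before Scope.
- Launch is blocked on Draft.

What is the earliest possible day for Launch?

day 2

Precedence pushes Launch to at least day 2.
Launch at day 2 is achievable: Launch=day 2; Triage=day 6; Scope=day 4; Draft=day 1; Docs=day 3; Review=day 5.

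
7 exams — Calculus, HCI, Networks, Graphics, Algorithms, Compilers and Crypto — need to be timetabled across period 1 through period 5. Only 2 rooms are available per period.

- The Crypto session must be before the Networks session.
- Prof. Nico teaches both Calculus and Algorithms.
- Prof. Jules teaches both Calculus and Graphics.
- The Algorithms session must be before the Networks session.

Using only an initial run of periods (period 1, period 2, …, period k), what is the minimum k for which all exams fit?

4 periods

The precedence chain requires at least 2 distinct periods.
With at most 2 per period and 7 exams, at least 4 periods are needed.
4 works (last occupied period: period 4): for example Calculus=period 2; Crypto=period 1; Networks=period 2; Compilers=period 4; Algorithms=period 1; HCI=period 3; Graphics=period 3.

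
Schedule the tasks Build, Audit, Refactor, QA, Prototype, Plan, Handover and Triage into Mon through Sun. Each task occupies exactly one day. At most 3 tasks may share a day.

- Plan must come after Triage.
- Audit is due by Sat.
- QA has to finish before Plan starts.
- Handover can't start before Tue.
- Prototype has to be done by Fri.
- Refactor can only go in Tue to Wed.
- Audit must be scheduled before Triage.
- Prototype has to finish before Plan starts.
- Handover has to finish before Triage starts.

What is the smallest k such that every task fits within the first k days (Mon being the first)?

4

The precedence chain requires at least 3 distinct days.
With at most 3 per day and 8 tasks, at least 3 days are needed.
Propagating the time windows through the other constraints, Plan can't land before Thu — that is day 4 counting from Mon — so the schedule must run through at least 4 days.
4 works (last occupied day: Thu): for example Refactor in Tue, QA in Mon, Plan in Thu, Build in Tue, Prototype in Mon, Audit in Mon, Handover in Tue, Triage in Wed.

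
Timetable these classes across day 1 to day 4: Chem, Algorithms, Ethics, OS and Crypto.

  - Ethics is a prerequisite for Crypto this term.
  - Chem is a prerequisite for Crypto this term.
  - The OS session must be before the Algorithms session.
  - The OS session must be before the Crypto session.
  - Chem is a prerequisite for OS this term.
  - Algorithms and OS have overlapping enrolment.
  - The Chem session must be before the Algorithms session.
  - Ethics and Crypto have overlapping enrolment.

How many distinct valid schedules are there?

Splitting on Chem: it can be day 1 (13), day 2 (3). Listing each branch's schedules as (Algorithms, Ethics, OS, Crypto) by day number:
Chem=day 1: (3,1,2,3) (3,1,2,4) (3,2,2,3) (3,2,2,4) (3,3,2,4) (4,1,2,3) (4,1,2,4) (4,1,3,4) (4,2,2,3) (4,2,2,4) (4,2,3,4) (4,3,2,4) (4,3,3,4) — 13.
Chem=day 2: (4,1,3,4) (4,2,3,4) (4,3,3,4) — 3.
Summing: 13 + 3 = 16.

16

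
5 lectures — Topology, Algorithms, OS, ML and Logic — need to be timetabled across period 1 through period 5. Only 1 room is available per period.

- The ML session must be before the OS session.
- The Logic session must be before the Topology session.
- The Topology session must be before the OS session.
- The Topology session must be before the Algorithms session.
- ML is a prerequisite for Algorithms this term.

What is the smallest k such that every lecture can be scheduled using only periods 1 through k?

The precedence chain requires at least 3 distinct periods.
With at most 1 per period and 5 lectures, at least 5 periods are needed.
5 works (last occupied period: period 5): for example Logic in period 1; Topology in period 2; OS in period 5; Algorithms in period 4; ML in period 3.

5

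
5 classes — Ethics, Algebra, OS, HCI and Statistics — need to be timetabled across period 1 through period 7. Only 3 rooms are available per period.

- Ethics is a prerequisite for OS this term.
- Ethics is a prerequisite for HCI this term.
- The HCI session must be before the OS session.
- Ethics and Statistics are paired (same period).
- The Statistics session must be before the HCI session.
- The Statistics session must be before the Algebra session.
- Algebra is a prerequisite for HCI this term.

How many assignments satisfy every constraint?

35

Splitting on Ethics: it can be period 1 (20), period 2 (10), period 3 (4), period 4 (1). Listing each branch's schedules as (Algebra, OS, HCI, Statistics) by period number:
Ethics=period 1: (2,4,3,1) (2,5,3,1) (2,5,4,1) (2,6,3,1) (2,6,4,1) (2,6,5,1) (2,7,3,1) (2,7,4,1) (2,7,5,1) (2,7,6,1) (3,5,4,1) (3,6,4,1) (3,6,5,1) (3,7,4,1) (3,7,5,1) (3,7,6,1) (4,6,5,1) (4,7,5,1) (4,7,6,1) (5,7,6,1) — 20.
Ethics=period 2: (3,5,4,2) (3,6,4,2) (3,6,5,2) (3,7,4,2) (3,7,5,2) (3,7,6,2) (4,6,5,2) (4,7,5,2) (4,7,6,2) (5,7,6,2) — 10.
Ethics=period 3: (4,6,5,3) (4,7,5,3) (4,7,6,3) (5,7,6,3) — 4.
Ethics=period 4: (5,7,6,4) — 1.
Summing: 20 + 10 + 4 + 1 = 35.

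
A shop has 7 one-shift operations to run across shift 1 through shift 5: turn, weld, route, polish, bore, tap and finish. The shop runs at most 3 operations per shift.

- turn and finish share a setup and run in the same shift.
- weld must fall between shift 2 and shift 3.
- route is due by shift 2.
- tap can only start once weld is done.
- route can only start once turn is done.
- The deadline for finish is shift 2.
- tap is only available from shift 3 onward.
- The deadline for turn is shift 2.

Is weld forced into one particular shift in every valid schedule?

weld can be shift 2 (e.g. tap in shift 3; weld in shift 2; polish in shift 1; bore in shift 2; turn in shift 1; finish in shift 1; route in shift 2) or shift 3 (e.g. tap=shift 4, bore=shift 2, weld=shift 3, finish=shift 1, turn=shift 1, route=shift 2, polish=shift 1).

No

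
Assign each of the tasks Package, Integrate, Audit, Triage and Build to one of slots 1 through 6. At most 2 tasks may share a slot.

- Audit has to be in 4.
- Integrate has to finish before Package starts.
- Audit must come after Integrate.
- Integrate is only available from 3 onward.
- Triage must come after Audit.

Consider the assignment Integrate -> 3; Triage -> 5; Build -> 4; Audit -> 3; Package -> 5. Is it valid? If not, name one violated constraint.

Invalid. Audit has to be in 4.

Triage must come after Audit — holds.
Audit has to be in 4 — violated.
Integrate is only available from 3 onward — holds.
Integrate has to finish before Package starts — holds.
Audit must come after Integrate — violated.
At most 2 tasks may share a slot — holds.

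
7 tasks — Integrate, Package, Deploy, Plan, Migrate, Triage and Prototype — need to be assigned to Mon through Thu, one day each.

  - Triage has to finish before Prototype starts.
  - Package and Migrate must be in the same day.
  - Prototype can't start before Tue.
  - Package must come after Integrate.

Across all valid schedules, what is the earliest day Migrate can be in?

Migrate must be in the same day as Package, which can't be before Tue, so Migrate is at least Tue.
Migrate at Tue is achievable: Deploy=Mon; Package=Tue; Plan=Mon; Integrate=Mon; Prototype=Tue; Triage=Mon; Migrate=Tue.

Tue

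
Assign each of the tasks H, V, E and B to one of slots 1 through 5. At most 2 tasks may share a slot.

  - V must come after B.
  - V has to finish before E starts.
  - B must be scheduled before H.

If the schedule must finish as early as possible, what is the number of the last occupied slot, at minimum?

The precedence chain requires at least 3 distinct slots.
With at most 2 per slot and 4 tasks, at least 2 slots are needed.
3 works (last occupied slot: 3): for example B -> 1, H -> 2, V -> 2, E -> 3.

3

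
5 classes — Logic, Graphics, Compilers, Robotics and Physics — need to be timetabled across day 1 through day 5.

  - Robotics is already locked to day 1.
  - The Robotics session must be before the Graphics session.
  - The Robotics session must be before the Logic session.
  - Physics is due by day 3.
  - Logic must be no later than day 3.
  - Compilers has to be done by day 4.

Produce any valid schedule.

Graphics in day 2; Logic in day 2; Compilers in day 1; Physics in day 1; Robotics in day 1

Checking: Robotics(day 1) before Logic(day 2); Robotics(day 1) before Graphics(day 2); Logic=day 2 in [day 1,day 3]; Robotics=day 1 in [day 1,day 1]; Compilers=day 1 in [day 1,day 4]; Physics=day 1 in [day 1,day 3].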